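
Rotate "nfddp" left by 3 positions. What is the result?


Input: "nfddp", rotate left by 3
First 3 characters: "nfd"
Remaining characters: "dp"
Concatenate remaining + first: "dp" + "nfd" = "dpnfd"

dpnfd


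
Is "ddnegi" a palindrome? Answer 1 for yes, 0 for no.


Input: ddnegi
Reversed: igendd
  Compare pos 0 ('d') with pos 5 ('i'): MISMATCH
  Compare pos 1 ('d') with pos 4 ('g'): MISMATCH
  Compare pos 2 ('n') with pos 3 ('e'): MISMATCH
Result: not a palindrome

0


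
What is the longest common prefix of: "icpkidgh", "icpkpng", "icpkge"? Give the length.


Words: icpkidgh, icpkpng, icpkge
  Position 0: all 'i' => match
  Position 1: all 'c' => match
  Position 2: all 'p' => match
  Position 3: all 'k' => match
  Position 4: ('i', 'p', 'g') => mismatch, stop
LCP = "icpk" (length 4)

4


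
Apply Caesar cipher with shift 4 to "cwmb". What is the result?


Caesar cipher: shift "cwmb" by 4
  'c' (pos 2) + 4 = pos 6 = 'g'
  'w' (pos 22) + 4 = pos 0 = 'a'
  'm' (pos 12) + 4 = pos 16 = 'q'
  'b' (pos 1) + 4 = pos 5 = 'f'
Result: gaqf

gaqf


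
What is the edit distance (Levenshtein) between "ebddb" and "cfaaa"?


Computing edit distance: "ebddb" -> "cfaaa"
DP table:
           c    f    a    a    a
      0    1    2    3    4    5
  e   1    1    2    3    4    5
  b   2    2    2    3    4    5
  d   3    3    3    3    4    5
  d   4    4    4    4    4    5
  b   5    5    5    5    5    5
Edit distance = dp[5][5] = 5

5


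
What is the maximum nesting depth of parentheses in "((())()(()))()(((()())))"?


Input: "((())()(()))()(((()())))"
Tracking depth:
  Position 0 '(': depth becomes 1
  Position 1 '(': depth becomes 2
  Position 2 '(': depth becomes 3
  Position 3 ')': depth becomes 2
  Position 4 ')': depth becomes 1
  Position 5 '(': depth becomes 2
  Position 6 ')': depth becomes 1
  Position 7 '(': depth becomes 2
  Position 8 '(': depth becomes 3
  Position 9 ')': depth becomes 2
  Position 10 ')': depth becomes 1
  Position 11 ')': depth becomes 0
  Position 12 '(': depth becomes 1
  Position 13 ')': depth becomes 0
  Position 14 '(': depth becomes 1
  Position 15 '(': depth becomes 2
  Position 16 '(': depth becomes 3
  Position 17 '(': depth becomes 4
  Position 18 ')': depth becomes 3
  Position 19 '(': depth becomes 4
  Position 20 ')': depth becomes 3
  Position 21 ')': depth becomes 2
  Position 22 ')': depth becomes 1
  Position 23 ')': depth becomes 0
Maximum depth reached: 4

4


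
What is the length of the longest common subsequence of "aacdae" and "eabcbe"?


LCS of "aacdae" and "eabcbe"
DP table:
           e    a    b    c    b    e
      0    0    0    0    0    0    0
  a   0    0    1    1    1    1    1
  a   0    0    1    1    1    1    1
  c   0    0    1    1    2    2    2
  d   0    0    1    1    2    2    2
  a   0    0    1    1    2    2    2
  e   0    1    1    1    2    2    3
LCS length = dp[6][6] = 3

3


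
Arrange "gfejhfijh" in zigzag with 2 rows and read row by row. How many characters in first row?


Zigzag "gfejhfijh" into 2 rows:
Placing characters:
  'g' => row 0
  'f' => row 1
  'e' => row 0
  'j' => row 1
  'h' => row 0
  'f' => row 1
  'i' => row 0
  'j' => row 1
  'h' => row 0
Rows:
  Row 0: "gehih"
  Row 1: "fjfj"
First row length: 5

5


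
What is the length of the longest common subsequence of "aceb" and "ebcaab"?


LCS of "aceb" and "ebcaab"
DP table:
           e    b    c    a    a    b
      0    0    0    0    0    0    0
  a   0    0    0    0    1    1    1
  c   0    0    0    1    1    1    1
  e   0    1    1    1    1    1    1
  b   0    1    2    2    2    2    2
LCS length = dp[4][6] = 2

2


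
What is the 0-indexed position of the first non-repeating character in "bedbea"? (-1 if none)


Input: bedbea
Character frequencies:
  'a': 1
  'b': 2
  'd': 1
  'e': 2
Scanning left to right for freq == 1:
  Position 0 ('b'): freq=2, skip
  Position 1 ('e'): freq=2, skip
  Position 2 ('d'): unique! => answer = 2

2


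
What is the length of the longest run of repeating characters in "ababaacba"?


Input: "ababaacba"
Scanning for longest run:
  Position 1 ('b'): new char, reset run to 1
  Position 2 ('a'): new char, reset run to 1
  Position 3 ('b'): new char, reset run to 1
  Position 4 ('a'): new char, reset run to 1
  Position 5 ('a'): continues run of 'a', length=2
  Position 6 ('c'): new char, reset run to 1
  Position 7 ('b'): new char, reset run to 1
  Position 8 ('a'): new char, reset run to 1
Longest run: 'a' with length 2

2


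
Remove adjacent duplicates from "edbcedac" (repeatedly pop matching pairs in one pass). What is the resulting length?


Input: edbcedac
Stack-based adjacent duplicate removal:
  Read 'e': push. Stack: e
  Read 'd': push. Stack: ed
  Read 'b': push. Stack: edb
  Read 'c': push. Stack: edbc
  Read 'e': push. Stack: edbce
  Read 'd': push. Stack: edbced
  Read 'a': push. Stack: edbceda
  Read 'c': push. Stack: edbcedac
Final stack: "edbcedac" (length 8)

8


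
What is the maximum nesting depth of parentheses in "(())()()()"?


Input: "(())()()()"
Tracking depth:
  Position 0 '(': depth becomes 1
  Position 1 '(': depth becomes 2
  Position 2 ')': depth becomes 1
  Position 3 ')': depth becomes 0
  Position 4 '(': depth becomes 1
  Position 5 ')': depth becomes 0
  Position 6 '(': depth becomes 1
  Position 7 ')': depth becomes 0
  Position 8 '(': depth becomes 1
  Position 9 ')': depth becomes 0
Maximum depth reached: 2

2


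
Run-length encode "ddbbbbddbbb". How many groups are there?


Input: ddbbbbddbbb
Scanning for consecutive runs:
  Group 1: 'd' x 2 (positions 0-1)
  Group 2: 'b' x 4 (positions 2-5)
  Group 3: 'd' x 2 (positions 6-7)
  Group 4: 'b' x 3 (positions 8-10)
Total groups: 4

4


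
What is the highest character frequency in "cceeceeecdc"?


Input: cceeceeecdc
Character counts:
  'c': 5
  'd': 1
  'e': 5
Maximum frequency: 5

5


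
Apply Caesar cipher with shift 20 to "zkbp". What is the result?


Caesar cipher: shift "zkbp" by 20
  'z' (pos 25) + 20 = pos 19 = 't'
  'k' (pos 10) + 20 = pos 4 = 'e'
  'b' (pos 1) + 20 = pos 21 = 'v'
  'p' (pos 15) + 20 = pos 9 = 'j'
Result: tevj

tevj


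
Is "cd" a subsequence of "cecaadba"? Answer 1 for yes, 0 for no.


Check if "cd" is a subsequence of "cecaadba"
Greedy scan:
  Position 0 ('c'): matches sub[0] = 'c'
  Position 1 ('e'): no match needed
  Position 2 ('c'): no match needed
  Position 3 ('a'): no match needed
  Position 4 ('a'): no match needed
  Position 5 ('d'): matches sub[1] = 'd'
  Position 6 ('b'): no match needed
  Position 7 ('a'): no match needed
All 2 characters matched => is a subsequence

1


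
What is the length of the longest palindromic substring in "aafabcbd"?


Input: "aafabcbd"
Checking substrings for palindromes:
  [1:4] "afa" (len 3) => palindrome
  [4:7] "bcb" (len 3) => palindrome
  [0:2] "aa" (len 2) => palindrome
Longest palindromic substring: "afa" with length 3

3


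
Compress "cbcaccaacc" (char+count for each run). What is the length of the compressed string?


Input: cbcaccaacc
Runs:
  'c' x 1 => "c1"
  'b' x 1 => "b1"
  'c' x 1 => "c1"
  'a' x 1 => "a1"
  'c' x 2 => "c2"
  'a' x 2 => "a2"
  'c' x 2 => "c2"
Compressed: "c1b1c1a1c2a2c2"
Compressed length: 14

14


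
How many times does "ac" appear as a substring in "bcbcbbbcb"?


Searching for "ac" in "bcbcbbbcb"
Scanning each position:
  Position 0: "bc" => no
  Position 1: "cb" => no
  Position 2: "bc" => no
  Position 3: "cb" => no
  Position 4: "bb" => no
  Position 5: "bb" => no
  Position 6: "bc" => no
  Position 7: "cb" => no
Total occurrences: 0

0


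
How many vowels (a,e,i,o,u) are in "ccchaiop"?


Input: ccchaiop
Checking each character:
  'c' at position 0: consonant
  'c' at position 1: consonant
  'c' at position 2: consonant
  'h' at position 3: consonant
  'a' at position 4: vowel (running total: 1)
  'i' at position 5: vowel (running total: 2)
  'o' at position 6: vowel (running total: 3)
  'p' at position 7: consonant
Total vowels: 3

3


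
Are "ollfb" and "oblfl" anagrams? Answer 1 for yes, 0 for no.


Strings: "ollfb", "oblfl"
Sorted first:  bfllo
Sorted second: bfllo
Sorted forms match => anagrams

1


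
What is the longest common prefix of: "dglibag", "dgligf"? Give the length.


Words: dglibag, dgligf
  Position 0: all 'd' => match
  Position 1: all 'g' => match
  Position 2: all 'l' => match
  Position 3: all 'i' => match
  Position 4: ('b', 'g') => mismatch, stop
LCP = "dgli" (length 4)

4


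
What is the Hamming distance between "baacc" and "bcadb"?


Comparing "baacc" and "bcadb" position by position:
  Position 0: 'b' vs 'b' => same
  Position 1: 'a' vs 'c' => differ
  Position 2: 'a' vs 'a' => same
  Position 3: 'c' vs 'd' => differ
  Position 4: 'c' vs 'b' => differ
Total differences (Hamming distance): 3

3


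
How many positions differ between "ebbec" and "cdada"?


Comparing "ebbec" and "cdada" position by position:
  Position 0: 'e' vs 'c' => DIFFER
  Position 1: 'b' vs 'd' => DIFFER
  Position 2: 'b' vs 'a' => DIFFER
  Position 3: 'e' vs 'd' => DIFFER
  Position 4: 'c' vs 'a' => DIFFER
Positions that differ: 5

5


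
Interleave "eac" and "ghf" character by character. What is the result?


Interleaving "eac" and "ghf":
  Position 0: 'e' from first, 'g' from second => "eg"
  Position 1: 'a' from first, 'h' from second => "ah"
  Position 2: 'c' from first, 'f' from second => "cf"
Result: egahcf

egahcf


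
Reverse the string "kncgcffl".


Input: kncgcffl
Reading characters right to left:
  Position 7: 'l'
  Position 6: 'f'
  Position 5: 'f'
  Position 4: 'c'
  Position 3: 'g'
  Position 2: 'c'
  Position 1: 'n'
  Position 0: 'k'
Reversed: lffcgcnk

lffcgcnk


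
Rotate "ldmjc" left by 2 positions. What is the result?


Input: "ldmjc", rotate left by 2
First 2 characters: "ld"
Remaining characters: "mjc"
Concatenate remaining + first: "mjc" + "ld" = "mjcld"

mjcld


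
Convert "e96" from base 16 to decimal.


Input: "e96" in base 16
Positional expansion:
  Digit 'e' (value 14) x 16^2 = 3584
  Digit '9' (value 9) x 16^1 = 144
  Digit '6' (value 6) x 16^0 = 6
Sum = 3734

3734


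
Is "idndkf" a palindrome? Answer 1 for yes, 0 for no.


Input: idndkf
Reversed: fkdndi
  Compare pos 0 ('i') with pos 5 ('f'): MISMATCH
  Compare pos 1 ('d') with pos 4 ('k'): MISMATCH
  Compare pos 2 ('n') with pos 3 ('d'): MISMATCH
Result: not a palindrome

0


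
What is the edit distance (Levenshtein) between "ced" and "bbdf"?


Computing edit distance: "ced" -> "bbdf"
DP table:
           b    b    d    f
      0    1    2    3    4
  c   1    1    2    3    4
  e   2    2    2    3    4
  d   3    3    3    2    3
Edit distance = dp[3][4] = 3

3


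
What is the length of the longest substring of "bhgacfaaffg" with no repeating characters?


Input: "bhgacfaaffg"
Sliding window (track last position of each char):
  Position 0 ('b'): window [0,0] length 1 -- new best
  Position 1 ('h'): window [0,1] length 2 -- new best
  Position 2 ('g'): window [0,2] length 3 -- new best
  Position 3 ('a'): window [0,3] length 4 -- new best
  Position 4 ('c'): window [0,4] length 5 -- new best
  Position 5 ('f'): window [0,5] length 6 -- new best
  Position 6 ('a'): repeat (last at 3), move window start to 4
  Position 6 ('a'): window [4,6] length 3
  Position 7 ('a'): repeat (last at 6), move window start to 7
  Position 7 ('a'): window [7,7] length 1
  Position 8 ('f'): window [7,8] length 2
  Position 9 ('f'): repeat (last at 8), move window start to 9
  Position 9 ('f'): window [9,9] length 1
  Position 10 ('g'): window [9,10] length 2
Longest substring with no repeats: "bhgacf" with length 6

6


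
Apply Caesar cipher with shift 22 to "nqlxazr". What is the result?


Caesar cipher: shift "nqlxazr" by 22
  'n' (pos 13) + 22 = pos 9 = 'j'
  'q' (pos 16) + 22 = pos 12 = 'm'
  'l' (pos 11) + 22 = pos 7 = 'h'
  'x' (pos 23) + 22 = pos 19 = 't'
  'a' (pos 0) + 22 = pos 22 = 'w'
  'z' (pos 25) + 22 = pos 21 = 'v'
  'r' (pos 17) + 22 = pos 13 = 'n'
Result: jmhtwvn

jmhtwvn


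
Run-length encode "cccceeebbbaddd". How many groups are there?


Input: cccceeebbbaddd
Scanning for consecutive runs:
  Group 1: 'c' x 4 (positions 0-3)
  Group 2: 'e' x 3 (positions 4-6)
  Group 3: 'b' x 3 (positions 7-9)
  Group 4: 'a' x 1 (positions 10-10)
  Group 5: 'd' x 3 (positions 11-13)
Total groups: 5

5


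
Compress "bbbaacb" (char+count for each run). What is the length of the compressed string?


Input: bbbaacb
Runs:
  'b' x 3 => "b3"
  'a' x 2 => "a2"
  'c' x 1 => "c1"
  'b' x 1 => "b1"
Compressed: "b3a2c1b1"
Compressed length: 8

8


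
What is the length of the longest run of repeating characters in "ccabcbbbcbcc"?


Input: "ccabcbbbcbcc"
Scanning for longest run:
  Position 1 ('c'): continues run of 'c', length=2
  Position 2 ('a'): new char, reset run to 1
  Position 3 ('b'): new char, reset run to 1
  Position 4 ('c'): new char, reset run to 1
  Position 5 ('b'): new char, reset run to 1
  Position 6 ('b'): continues run of 'b', length=2
  Position 7 ('b'): continues run of 'b', length=3
  Position 8 ('c'): new char, reset run to 1
  Position 9 ('b'): new char, reset run to 1
  Position 10 ('c'): new char, reset run to 1
  Position 11 ('c'): continues run of 'c', length=2
Longest run: 'b' with length 3

3


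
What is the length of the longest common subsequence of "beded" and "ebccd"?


LCS of "beded" and "ebccd"
DP table:
           e    b    c    c    d
      0    0    0    0    0    0
  b   0    0    1    1    1    1
  e   0    1    1    1    1    1
  d   0    1    1    1    1    2
  e   0    1    1    1    1    2
  d   0    1    1    1    1    2
LCS length = dp[5][5] = 2

2


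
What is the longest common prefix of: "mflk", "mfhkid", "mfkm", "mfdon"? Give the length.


Words: mflk, mfhkid, mfkm, mfdon
  Position 0: all 'm' => match
  Position 1: all 'f' => match
  Position 2: ('l', 'h', 'k', 'd') => mismatch, stop
LCP = "mf" (length 2)

2


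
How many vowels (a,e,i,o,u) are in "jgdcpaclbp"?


Input: jgdcpaclbp
Checking each character:
  'j' at position 0: consonant
  'g' at position 1: consonant
  'd' at position 2: consonant
  'c' at position 3: consonant
  'p' at position 4: consonant
  'a' at position 5: vowel (running total: 1)
  'c' at position 6: consonant
  'l' at position 7: consonant
  'b' at position 8: consonant
  'p' at position 9: consonant
Total vowels: 1

1


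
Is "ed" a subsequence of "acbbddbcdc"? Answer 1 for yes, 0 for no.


Check if "ed" is a subsequence of "acbbddbcdc"
Greedy scan:
  Position 0 ('a'): no match needed
  Position 1 ('c'): no match needed
  Position 2 ('b'): no match needed
  Position 3 ('b'): no match needed
  Position 4 ('d'): no match needed
  Position 5 ('d'): no match needed
  Position 6 ('b'): no match needed
  Position 7 ('c'): no match needed
  Position 8 ('d'): no match needed
  Position 9 ('c'): no match needed
Only matched 0/2 characters => not a subsequence

0


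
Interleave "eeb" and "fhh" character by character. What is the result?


Interleaving "eeb" and "fhh":
  Position 0: 'e' from first, 'f' from second => "ef"
  Position 1: 'e' from first, 'h' from second => "eh"
  Position 2: 'b' from first, 'h' from second => "bh"
Result: efehbh

efehbh


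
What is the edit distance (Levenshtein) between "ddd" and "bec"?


Computing edit distance: "ddd" -> "bec"
DP table:
           b    e    c
      0    1    2    3
  d   1    1    2    3
  d   2    2    2    3
  d   3    3    3    3
Edit distance = dp[3][3] = 3

3


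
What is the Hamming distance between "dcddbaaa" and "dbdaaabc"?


Comparing "dcddbaaa" and "dbdaaabc" position by position:
  Position 0: 'd' vs 'd' => same
  Position 1: 'c' vs 'b' => differ
  Position 2: 'd' vs 'd' => same
  Position 3: 'd' vs 'a' => differ
  Position 4: 'b' vs 'a' => differ
  Position 5: 'a' vs 'a' => same
  Position 6: 'a' vs 'b' => differ
  Position 7: 'a' vs 'c' => differ
Total differences (Hamming distance): 5

5


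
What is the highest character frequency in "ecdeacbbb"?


Input: ecdeacbbb
Character counts:
  'a': 1
  'b': 3
  'c': 2
  'd': 1
  'e': 2
Maximum frequency: 3

3


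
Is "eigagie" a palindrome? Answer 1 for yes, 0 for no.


Input: eigagie
Reversed: eigagie
  Compare pos 0 ('e') with pos 6 ('e'): match
  Compare pos 1 ('i') with pos 5 ('i'): match
  Compare pos 2 ('g') with pos 4 ('g'): match
Result: palindrome

1


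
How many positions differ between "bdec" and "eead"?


Comparing "bdec" and "eead" position by position:
  Position 0: 'b' vs 'e' => DIFFER
  Position 1: 'd' vs 'e' => DIFFER
  Position 2: 'e' vs 'a' => DIFFER
  Position 3: 'c' vs 'd' => DIFFER
Positions that differ: 4

4


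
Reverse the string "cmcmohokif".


Input: cmcmohokif
Reading characters right to left:
  Position 9: 'f'
  Position 8: 'i'
  Position 7: 'k'
  Position 6: 'o'
  Position 5: 'h'
  Position 4: 'o'
  Position 3: 'm'
  Position 2: 'c'
  Position 1: 'm'
  Position 0: 'c'
Reversed: fikohomcmc

fikohomcmc


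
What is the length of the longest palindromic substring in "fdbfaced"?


Input: "fdbfaced"
Checking substrings for palindromes:
  No multi-char palindromic substrings found
Longest palindromic substring: "f" with length 1

1


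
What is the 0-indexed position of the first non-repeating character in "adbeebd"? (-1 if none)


Input: adbeebd
Character frequencies:
  'a': 1
  'b': 2
  'd': 2
  'e': 2
Scanning left to right for freq == 1:
  Position 0 ('a'): unique! => answer = 0

0


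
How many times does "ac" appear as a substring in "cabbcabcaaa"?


Searching for "ac" in "cabbcabcaaa"
Scanning each position:
  Position 0: "ca" => no
  Position 1: "ab" => no
  Position 2: "bb" => no
  Position 3: "bc" => no
  Position 4: "ca" => no
  Position 5: "ab" => no
  Position 6: "bc" => no
  Position 7: "ca" => no
  Position 8: "aa" => no
  Position 9: "aa" => no
Total occurrences: 0

0


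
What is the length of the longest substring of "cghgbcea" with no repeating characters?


Input: "cghgbcea"
Sliding window (track last position of each char):
  Position 0 ('c'): window [0,0] length 1 -- new best
  Position 1 ('g'): window [0,1] length 2 -- new best
  Position 2 ('h'): window [0,2] length 3 -- new best
  Position 3 ('g'): repeat (last at 1), move window start to 2
  Position 3 ('g'): window [2,3] length 2
  Position 4 ('b'): window [2,4] length 3
  Position 5 ('c'): window [2,5] length 4 -- new best
  Position 6 ('e'): window [2,6] length 5 -- new best
  Position 7 ('a'): window [2,7] length 6 -- new best
Longest substring with no repeats: "hgbcea" with length 6

6


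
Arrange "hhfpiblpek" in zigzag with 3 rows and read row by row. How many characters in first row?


Zigzag "hhfpiblpek" into 3 rows:
Placing characters:
  'h' => row 0
  'h' => row 1
  'f' => row 2
  'p' => row 1
  'i' => row 0
  'b' => row 1
  'l' => row 2
  'p' => row 1
  'e' => row 0
  'k' => row 1
Rows:
  Row 0: "hie"
  Row 1: "hpbpk"
  Row 2: "fl"
First row length: 3

3


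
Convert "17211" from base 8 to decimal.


Input: "17211" in base 8
Positional expansion:
  Digit '1' (value 1) x 8^4 = 4096
  Digit '7' (value 7) x 8^3 = 3584
  Digit '2' (value 2) x 8^2 = 128
  Digit '1' (value 1) x 8^1 = 8
  Digit '1' (value 1) x 8^0 = 1
Sum = 7817

7817


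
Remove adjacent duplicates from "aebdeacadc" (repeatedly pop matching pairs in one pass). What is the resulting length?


Input: aebdeacadc
Stack-based adjacent duplicate removal:
  Read 'a': push. Stack: a
  Read 'e': push. Stack: ae
  Read 'b': push. Stack: aeb
  Read 'd': push. Stack: aebd
  Read 'e': push. Stack: aebde
  Read 'a': push. Stack: aebdea
  Read 'c': push. Stack: aebdeac
  Read 'a': push. Stack: aebdeaca
  Read 'd': push. Stack: aebdeacad
  Read 'c': push. Stack: aebdeacadc
Final stack: "aebdeacadc" (length 10)

10


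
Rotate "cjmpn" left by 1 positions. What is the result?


Input: "cjmpn", rotate left by 1
First 1 characters: "c"
Remaining characters: "jmpn"
Concatenate remaining + first: "jmpn" + "c" = "jmpnc"

jmpnc


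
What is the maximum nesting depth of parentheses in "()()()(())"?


Input: "()()()(())"
Tracking depth:
  Position 0 '(': depth becomes 1
  Position 1 ')': depth becomes 0
  Position 2 '(': depth becomes 1
  Position 3 ')': depth becomes 0
  Position 4 '(': depth becomes 1
  Position 5 ')': depth becomes 0
  Position 6 '(': depth becomes 1
  Position 7 '(': depth becomes 2
  Position 8 ')': depth becomes 1
  Position 9 ')': depth becomes 0
Maximum depth reached: 2

2


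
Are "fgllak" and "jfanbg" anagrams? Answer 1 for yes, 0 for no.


Strings: "fgllak", "jfanbg"
Sorted first:  afgkll
Sorted second: abfgjn
Differ at position 1: 'f' vs 'b' => not anagrams

0


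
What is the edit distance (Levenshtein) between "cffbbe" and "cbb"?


Computing edit distance: "cffbbe" -> "cbb"
DP table:
           c    b    b
      0    1    2    3
  c   1    0    1    2
  f   2    1    1    2
  f   3    2    2    2
  b   4    3    2    2
  b   5    4    3    2
  e   6    5    4    3
Edit distance = dp[6][3] = 3

3


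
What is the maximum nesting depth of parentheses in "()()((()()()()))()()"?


Input: "()()((()()()()))()()"
Tracking depth:
  Position 0 '(': depth becomes 1
  Position 1 ')': depth becomes 0
  Position 2 '(': depth becomes 1
  Position 3 ')': depth becomes 0
  Position 4 '(': depth becomes 1
  Position 5 '(': depth becomes 2
  Position 6 '(': depth becomes 3
  Position 7 ')': depth becomes 2
  Position 8 '(': depth becomes 3
  Position 9 ')': depth becomes 2
  Position 10 '(': depth becomes 3
  Position 11 ')': depth becomes 2
  Position 12 '(': depth becomes 3
  Position 13 ')': depth becomes 2
  Position 14 ')': depth becomes 1
  Position 15 ')': depth becomes 0
  Position 16 '(': depth becomes 1
  Position 17 ')': depth becomes 0
  Position 18 '(': depth becomes 1
  Position 19 ')': depth becomes 0
Maximum depth reached: 3

3


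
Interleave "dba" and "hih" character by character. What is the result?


Interleaving "dba" and "hih":
  Position 0: 'd' from first, 'h' from second => "dh"
  Position 1: 'b' from first, 'i' from second => "bi"
  Position 2: 'a' from first, 'h' from second => "ah"
Result: dhbiah

dhbiah


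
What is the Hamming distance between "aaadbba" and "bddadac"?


Comparing "aaadbba" and "bddadac" position by position:
  Position 0: 'a' vs 'b' => differ
  Position 1: 'a' vs 'd' => differ
  Position 2: 'a' vs 'd' => differ
  Position 3: 'd' vs 'a' => differ
  Position 4: 'b' vs 'd' => differ
  Position 5: 'b' vs 'a' => differ
  Position 6: 'a' vs 'c' => differ
Total differences (Hamming distance): 7

7


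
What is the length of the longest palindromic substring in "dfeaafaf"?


Input: "dfeaafaf"
Checking substrings for palindromes:
  [4:7] "afa" (len 3) => palindrome
  [5:8] "faf" (len 3) => palindrome
  [3:5] "aa" (len 2) => palindrome
Longest palindromic substring: "afa" with length 3

3


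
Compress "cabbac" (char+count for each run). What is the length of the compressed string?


Input: cabbac
Runs:
  'c' x 1 => "c1"
  'a' x 1 => "a1"
  'b' x 2 => "b2"
  'a' x 1 => "a1"
  'c' x 1 => "c1"
Compressed: "c1a1b2a1c1"
Compressed length: 10

10


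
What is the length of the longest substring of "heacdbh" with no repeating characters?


Input: "heacdbh"
Sliding window (track last position of each char):
  Position 0 ('h'): window [0,0] length 1 -- new best
  Position 1 ('e'): window [0,1] length 2 -- new best
  Position 2 ('a'): window [0,2] length 3 -- new best
  Position 3 ('c'): window [0,3] length 4 -- new best
  Position 4 ('d'): window [0,4] length 5 -- new best
  Position 5 ('b'): window [0,5] length 6 -- new best
  Position 6 ('h'): repeat (last at 0), move window start to 1
  Position 6 ('h'): window [1,6] length 6
Longest substring with no repeats: "heacdb" with length 6

6


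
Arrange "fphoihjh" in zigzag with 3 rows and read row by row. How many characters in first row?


Zigzag "fphoihjh" into 3 rows:
Placing characters:
  'f' => row 0
  'p' => row 1
  'h' => row 2
  'o' => row 1
  'i' => row 0
  'h' => row 1
  'j' => row 2
  'h' => row 1
Rows:
  Row 0: "fi"
  Row 1: "pohh"
  Row 2: "hj"
First row length: 2

2


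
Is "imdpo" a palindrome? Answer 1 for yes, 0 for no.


Input: imdpo
Reversed: opdmi
  Compare pos 0 ('i') with pos 4 ('o'): MISMATCH
  Compare pos 1 ('m') with pos 3 ('p'): MISMATCH
Result: not a palindrome

0


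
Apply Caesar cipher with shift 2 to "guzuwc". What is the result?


Caesar cipher: shift "guzuwc" by 2
  'g' (pos 6) + 2 = pos 8 = 'i'
  'u' (pos 20) + 2 = pos 22 = 'w'
  'z' (pos 25) + 2 = pos 1 = 'b'
  'u' (pos 20) + 2 = pos 22 = 'w'
  'w' (pos 22) + 2 = pos 24 = 'y'
  'c' (pos 2) + 2 = pos 4 = 'e'
Result: iwbwye

iwbwye


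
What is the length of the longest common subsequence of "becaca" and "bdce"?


LCS of "becaca" and "bdce"
DP table:
           b    d    c    e
      0    0    0    0    0
  b   0    1    1    1    1
  e   0    1    1    1    2
  c   0    1    1    2    2
  a   0    1    1    2    2
  c   0    1    1    2    2
  a   0    1    1    2    2
LCS length = dp[6][4] = 2

2


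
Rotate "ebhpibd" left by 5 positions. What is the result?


Input: "ebhpibd", rotate left by 5
First 5 characters: "ebhpi"
Remaining characters: "bd"
Concatenate remaining + first: "bd" + "ebhpi" = "bdebhpi"

bdebhpi


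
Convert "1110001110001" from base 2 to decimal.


Input: "1110001110001" in base 2
Positional expansion:
  Digit '1' (value 1) x 2^12 = 4096
  Digit '1' (value 1) x 2^11 = 2048
  Digit '1' (value 1) x 2^10 = 1024
  Digit '0' (value 0) x 2^9 = 0
  Digit '0' (value 0) x 2^8 = 0
  Digit '0' (value 0) x 2^7 = 0
  Digit '1' (value 1) x 2^6 = 64
  Digit '1' (value 1) x 2^5 = 32
  Digit '1' (value 1) x 2^4 = 16
  Digit '0' (value 0) x 2^3 = 0
  Digit '0' (value 0) x 2^2 = 0
  Digit '0' (value 0) x 2^1 = 0
  Digit '1' (value 1) x 2^0 = 1
Sum = 7281

7281


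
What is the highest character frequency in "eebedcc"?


Input: eebedcc
Character counts:
  'b': 1
  'c': 2
  'd': 1
  'e': 3
Maximum frequency: 3

3


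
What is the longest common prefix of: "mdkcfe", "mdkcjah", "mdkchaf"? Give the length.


Words: mdkcfe, mdkcjah, mdkchaf
  Position 0: all 'm' => match
  Position 1: all 'd' => match
  Position 2: all 'k' => match
  Position 3: all 'c' => match
  Position 4: ('f', 'j', 'h') => mismatch, stop
LCP = "mdkc" (length 4)

4


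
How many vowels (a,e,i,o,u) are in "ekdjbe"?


Input: ekdjbe
Checking each character:
  'e' at position 0: vowel (running total: 1)
  'k' at position 1: consonant
  'd' at position 2: consonant
  'j' at position 3: consonant
  'b' at position 4: consonant
  'e' at position 5: vowel (running total: 2)
Total vowels: 2

2


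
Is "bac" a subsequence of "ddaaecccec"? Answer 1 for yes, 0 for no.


Check if "bac" is a subsequence of "ddaaecccec"
Greedy scan:
  Position 0 ('d'): no match needed
  Position 1 ('d'): no match needed
  Position 2 ('a'): no match needed
  Position 3 ('a'): no match needed
  Position 4 ('e'): no match needed
  Position 5 ('c'): no match needed
  Position 6 ('c'): no match needed
  Position 7 ('c'): no match needed
  Position 8 ('e'): no match needed
  Position 9 ('c'): no match needed
Only matched 0/3 characters => not a subsequence

0


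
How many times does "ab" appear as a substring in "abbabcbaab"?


Searching for "ab" in "abbabcbaab"
Scanning each position:
  Position 0: "ab" => MATCH
  Position 1: "bb" => no
  Position 2: "ba" => no
  Position 3: "ab" => MATCH
  Position 4: "bc" => no
  Position 5: "cb" => no
  Position 6: "ba" => no
  Position 7: "aa" => no
  Position 8: "ab" => MATCH
Total occurrences: 3

3


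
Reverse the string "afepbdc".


Input: afepbdc
Reading characters right to left:
  Position 6: 'c'
  Position 5: 'd'
  Position 4: 'b'
  Position 3: 'p'
  Position 2: 'e'
  Position 1: 'f'
  Position 0: 'a'
Reversed: cdbpefa

cdbpefa


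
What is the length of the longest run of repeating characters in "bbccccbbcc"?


Input: "bbccccbbcc"
Scanning for longest run:
  Position 1 ('b'): continues run of 'b', length=2
  Position 2 ('c'): new char, reset run to 1
  Position 3 ('c'): continues run of 'c', length=2
  Position 4 ('c'): continues run of 'c', length=3
  Position 5 ('c'): continues run of 'c', length=4
  Position 6 ('b'): new char, reset run to 1
  Position 7 ('b'): continues run of 'b', length=2
  Position 8 ('c'): new char, reset run to 1
  Position 9 ('c'): continues run of 'c', length=2
Longest run: 'c' with length 4

4


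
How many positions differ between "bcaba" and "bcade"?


Comparing "bcaba" and "bcade" position by position:
  Position 0: 'b' vs 'b' => same
  Position 1: 'c' vs 'c' => same
  Position 2: 'a' vs 'a' => same
  Position 3: 'b' vs 'd' => DIFFER
  Position 4: 'a' vs 'e' => DIFFER
Positions that differ: 2

2


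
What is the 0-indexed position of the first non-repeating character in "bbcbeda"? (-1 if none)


Input: bbcbeda
Character frequencies:
  'a': 1
  'b': 3
  'c': 1
  'd': 1
  'e': 1
Scanning left to right for freq == 1:
  Position 0 ('b'): freq=3, skip
  Position 1 ('b'): freq=3, skip
  Position 2 ('c'): unique! => answer = 2

2


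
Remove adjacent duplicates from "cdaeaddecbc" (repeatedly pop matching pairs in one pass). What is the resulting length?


Input: cdaeaddecbc
Stack-based adjacent duplicate removal:
  Read 'c': push. Stack: c
  Read 'd': push. Stack: cd
  Read 'a': push. Stack: cda
  Read 'e': push. Stack: cdae
  Read 'a': push. Stack: cdaea
  Read 'd': push. Stack: cdaead
  Read 'd': matches stack top 'd' => pop. Stack: cdaea
  Read 'e': push. Stack: cdaeae
  Read 'c': push. Stack: cdaeaec
  Read 'b': push. Stack: cdaeaecb
  Read 'c': push. Stack: cdaeaecbc
Final stack: "cdaeaecbc" (length 9)

9


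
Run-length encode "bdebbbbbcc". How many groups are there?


Input: bdebbbbbcc
Scanning for consecutive runs:
  Group 1: 'b' x 1 (positions 0-0)
  Group 2: 'd' x 1 (positions 1-1)
  Group 3: 'e' x 1 (positions 2-2)
  Group 4: 'b' x 5 (positions 3-7)
  Group 5: 'c' x 2 (positions 8-9)
Total groups: 5

5


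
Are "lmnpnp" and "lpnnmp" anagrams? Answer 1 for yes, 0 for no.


Strings: "lmnpnp", "lpnnmp"
Sorted first:  lmnnpp
Sorted second: lmnnpp
Sorted forms match => anagrams

1


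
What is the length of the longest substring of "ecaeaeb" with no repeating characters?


Input: "ecaeaeb"
Sliding window (track last position of each char):
  Position 0 ('e'): window [0,0] length 1 -- new best
  Position 1 ('c'): window [0,1] length 2 -- new best
  Position 2 ('a'): window [0,2] length 3 -- new best
  Position 3 ('e'): repeat (last at 0), move window start to 1
  Position 3 ('e'): window [1,3] length 3
  Position 4 ('a'): repeat (last at 2), move window start to 3
  Position 4 ('a'): window [3,4] length 2
  Position 5 ('e'): repeat (last at 3), move window start to 4
  Position 5 ('e'): window [4,5] length 2
  Position 6 ('b'): window [4,6] length 3
Longest substring with no repeats: "eca" with length 3

3


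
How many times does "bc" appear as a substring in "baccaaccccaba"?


Searching for "bc" in "baccaaccccaba"
Scanning each position:
  Position 0: "ba" => no
  Position 1: "ac" => no
  Position 2: "cc" => no
  Position 3: "ca" => no
  Position 4: "aa" => no
  Position 5: "ac" => no
  Position 6: "cc" => no
  Position 7: "cc" => no
  Position 8: "cc" => no
  Position 9: "ca" => no
  Position 10: "ab" => no
  Position 11: "ba" => no
Total occurrences: 0

0


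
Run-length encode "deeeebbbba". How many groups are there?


Input: deeeebbbba
Scanning for consecutive runs:
  Group 1: 'd' x 1 (positions 0-0)
  Group 2: 'e' x 4 (positions 1-4)
  Group 3: 'b' x 4 (positions 5-8)
  Group 4: 'a' x 1 (positions 9-9)
Total groups: 4

4


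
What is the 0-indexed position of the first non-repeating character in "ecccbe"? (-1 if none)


Input: ecccbe
Character frequencies:
  'b': 1
  'c': 3
  'e': 2
Scanning left to right for freq == 1:
  Position 0 ('e'): freq=2, skip
  Position 1 ('c'): freq=3, skip
  Position 2 ('c'): freq=3, skip
  Position 3 ('c'): freq=3, skip
  Position 4 ('b'): unique! => answer = 4

4


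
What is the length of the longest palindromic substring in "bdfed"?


Input: "bdfed"
Checking substrings for palindromes:
  No multi-char palindromic substrings found
Longest palindromic substring: "b" with length 1

1


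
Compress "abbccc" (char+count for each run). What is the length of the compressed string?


Input: abbccc
Runs:
  'a' x 1 => "a1"
  'b' x 2 => "b2"
  'c' x 3 => "c3"
Compressed: "a1b2c3"
Compressed length: 6

6


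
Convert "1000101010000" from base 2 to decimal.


Input: "1000101010000" in base 2
Positional expansion:
  Digit '1' (value 1) x 2^12 = 4096
  Digit '0' (value 0) x 2^11 = 0
  Digit '0' (value 0) x 2^10 = 0
  Digit '0' (value 0) x 2^9 = 0
  Digit '1' (value 1) x 2^8 = 256
  Digit '0' (value 0) x 2^7 = 0
  Digit '1' (value 1) x 2^6 = 64
  Digit '0' (value 0) x 2^5 = 0
  Digit '1' (value 1) x 2^4 = 16
  Digit '0' (value 0) x 2^3 = 0
  Digit '0' (value 0) x 2^2 = 0
  Digit '0' (value 0) x 2^1 = 0
  Digit '0' (value 0) x 2^0 = 0
Sum = 4432

4432


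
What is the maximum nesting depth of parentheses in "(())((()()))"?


Input: "(())((()()))"
Tracking depth:
  Position 0 '(': depth becomes 1
  Position 1 '(': depth becomes 2
  Position 2 ')': depth becomes 1
  Position 3 ')': depth becomes 0
  Position 4 '(': depth becomes 1
  Position 5 '(': depth becomes 2
  Position 6 '(': depth becomes 3
  Position 7 ')': depth becomes 2
  Position 8 '(': depth becomes 3
  Position 9 ')': depth becomes 2
  Position 10 ')': depth becomes 1
  Position 11 ')': depth becomes 0
Maximum depth reached: 3

3


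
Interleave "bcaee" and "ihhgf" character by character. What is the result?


Interleaving "bcaee" and "ihhgf":
  Position 0: 'b' from first, 'i' from second => "bi"
  Position 1: 'c' from first, 'h' from second => "ch"
  Position 2: 'a' from first, 'h' from second => "ah"
  Position 3: 'e' from first, 'g' from second => "eg"
  Position 4: 'e' from first, 'f' from second => "ef"
Result: bichahegef

bichahegef


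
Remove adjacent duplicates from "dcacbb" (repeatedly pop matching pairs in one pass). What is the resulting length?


Input: dcacbb
Stack-based adjacent duplicate removal:
  Read 'd': push. Stack: d
  Read 'c': push. Stack: dc
  Read 'a': push. Stack: dca
  Read 'c': push. Stack: dcac
  Read 'b': push. Stack: dcacb
  Read 'b': matches stack top 'b' => pop. Stack: dcac
Final stack: "dcac" (length 4)

4


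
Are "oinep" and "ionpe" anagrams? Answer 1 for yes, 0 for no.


Strings: "oinep", "ionpe"
Sorted first:  einop
Sorted second: einop
Sorted forms match => anagrams

1


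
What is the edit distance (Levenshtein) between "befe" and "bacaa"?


Computing edit distance: "befe" -> "bacaa"
DP table:
           b    a    c    a    a
      0    1    2    3    4    5
  b   1    0    1    2    3    4
  e   2    1    1    2    3    4
  f   3    2    2    2    3    4
  e   4    3    3    3    3    4
Edit distance = dp[4][5] = 4

4


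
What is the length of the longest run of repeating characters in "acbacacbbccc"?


Input: "acbacacbbccc"
Scanning for longest run:
  Position 1 ('c'): new char, reset run to 1
  Position 2 ('b'): new char, reset run to 1
  Position 3 ('a'): new char, reset run to 1
  Position 4 ('c'): new char, reset run to 1
  Position 5 ('a'): new char, reset run to 1
  Position 6 ('c'): new char, reset run to 1
  Position 7 ('b'): new char, reset run to 1
  Position 8 ('b'): continues run of 'b', length=2
  Position 9 ('c'): new char, reset run to 1
  Position 10 ('c'): continues run of 'c', length=2
  Position 11 ('c'): continues run of 'c', length=3
Longest run: 'c' with length 3

3


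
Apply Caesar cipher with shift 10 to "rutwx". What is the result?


Caesar cipher: shift "rutwx" by 10
  'r' (pos 17) + 10 = pos 1 = 'b'
  'u' (pos 20) + 10 = pos 4 = 'e'
  't' (pos 19) + 10 = pos 3 = 'd'
  'w' (pos 22) + 10 = pos 6 = 'g'
  'x' (pos 23) + 10 = pos 7 = 'h'
Result: bedgh

bedgh


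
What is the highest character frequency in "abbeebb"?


Input: abbeebb
Character counts:
  'a': 1
  'b': 4
  'e': 2
Maximum frequency: 4

4


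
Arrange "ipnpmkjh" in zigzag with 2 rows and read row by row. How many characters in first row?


Zigzag "ipnpmkjh" into 2 rows:
Placing characters:
  'i' => row 0
  'p' => row 1
  'n' => row 0
  'p' => row 1
  'm' => row 0
  'k' => row 1
  'j' => row 0
  'h' => row 1
Rows:
  Row 0: "inmj"
  Row 1: "ppkh"
First row length: 4

4


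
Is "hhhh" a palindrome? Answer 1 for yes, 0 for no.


Input: hhhh
Reversed: hhhh
  Compare pos 0 ('h') with pos 3 ('h'): match
  Compare pos 1 ('h') with pos 2 ('h'): match
Result: palindrome

1


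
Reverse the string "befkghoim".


Input: befkghoim
Reading characters right to left:
  Position 8: 'm'
  Position 7: 'i'
  Position 6: 'o'
  Position 5: 'h'
  Position 4: 'g'
  Position 3: 'k'
  Position 2: 'f'
  Position 1: 'e'
  Position 0: 'b'
Reversed: miohgkfeb

miohgkfeb


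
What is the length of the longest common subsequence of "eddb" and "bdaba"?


LCS of "eddb" and "bdaba"
DP table:
           b    d    a    b    a
      0    0    0    0    0    0
  e   0    0    0    0    0    0
  d   0    0    1    1    1    1
  d   0    0    1    1    1    1
  b   0    1    1    1    2    2
LCS length = dp[4][5] = 2

2


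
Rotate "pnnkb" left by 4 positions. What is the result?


Input: "pnnkb", rotate left by 4
First 4 characters: "pnnk"
Remaining characters: "b"
Concatenate remaining + first: "b" + "pnnk" = "bpnnk"

bpnnk


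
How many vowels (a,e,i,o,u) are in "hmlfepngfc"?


Input: hmlfepngfc
Checking each character:
  'h' at position 0: consonant
  'm' at position 1: consonant
  'l' at position 2: consonant
  'f' at position 3: consonant
  'e' at position 4: vowel (running total: 1)
  'p' at position 5: consonant
  'n' at position 6: consonant
  'g' at position 7: consonant
  'f' at position 8: consonant
  'c' at position 9: consonant
Total vowels: 1

1


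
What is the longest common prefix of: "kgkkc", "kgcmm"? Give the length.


Words: kgkkc, kgcmm
  Position 0: all 'k' => match
  Position 1: all 'g' => match
  Position 2: ('k', 'c') => mismatch, stop
LCP = "kg" (length 2)

2


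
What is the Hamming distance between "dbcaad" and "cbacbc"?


Comparing "dbcaad" and "cbacbc" position by position:
  Position 0: 'd' vs 'c' => differ
  Position 1: 'b' vs 'b' => same
  Position 2: 'c' vs 'a' => differ
  Position 3: 'a' vs 'c' => differ
  Position 4: 'a' vs 'b' => differ
  Position 5: 'd' vs 'c' => differ
Total differences (Hamming distance): 5

5


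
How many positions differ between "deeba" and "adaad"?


Comparing "deeba" and "adaad" position by position:
  Position 0: 'd' vs 'a' => DIFFER
  Position 1: 'e' vs 'd' => DIFFER
  Position 2: 'e' vs 'a' => DIFFER
  Position 3: 'b' vs 'a' => DIFFER
  Position 4: 'a' vs 'd' => DIFFER
Positions that differ: 5

5


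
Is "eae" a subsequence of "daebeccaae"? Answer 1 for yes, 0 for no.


Check if "eae" is a subsequence of "daebeccaae"
Greedy scan:
  Position 0 ('d'): no match needed
  Position 1 ('a'): no match needed
  Position 2 ('e'): matches sub[0] = 'e'
  Position 3 ('b'): no match needed
  Position 4 ('e'): no match needed
  Position 5 ('c'): no match needed
  Position 6 ('c'): no match needed
  Position 7 ('a'): matches sub[1] = 'a'
  Position 8 ('a'): no match needed
  Position 9 ('e'): matches sub[2] = 'e'
All 3 characters matched => is a subsequence

1


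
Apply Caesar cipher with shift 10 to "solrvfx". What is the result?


Caesar cipher: shift "solrvfx" by 10
  's' (pos 18) + 10 = pos 2 = 'c'
  'o' (pos 14) + 10 = pos 24 = 'y'
  'l' (pos 11) + 10 = pos 21 = 'v'
  'r' (pos 17) + 10 = pos 1 = 'b'
  'v' (pos 21) + 10 = pos 5 = 'f'
  'f' (pos 5) + 10 = pos 15 = 'p'
  'x' (pos 23) + 10 = pos 7 = 'h'
Result: cyvbfph

cyvbfph


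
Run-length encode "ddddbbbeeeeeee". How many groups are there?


Input: ddddbbbeeeeeee
Scanning for consecutive runs:
  Group 1: 'd' x 4 (positions 0-3)
  Group 2: 'b' x 3 (positions 4-6)
  Group 3: 'e' x 7 (positions 7-13)
Total groups: 3

3
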